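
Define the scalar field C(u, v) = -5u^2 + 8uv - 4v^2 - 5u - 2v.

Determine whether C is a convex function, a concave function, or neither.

concave

C is quadratic, so its Hessian is the constant matrix H = [[-10, 8], [8, -8]].
det(H) = 16, tr(H) = -18.
det(H) > 0 and tr(H) < 0, so H is negative definite everywhere: concave.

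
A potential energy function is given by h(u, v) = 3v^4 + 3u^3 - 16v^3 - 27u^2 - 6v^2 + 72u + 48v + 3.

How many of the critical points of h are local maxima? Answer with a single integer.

1

h separates as a function of u plus a function of v, so ∇h=0 decouples.
∂h/∂u = 9(u - 4)(u - 2) = 0 at u ∈ {2, 4}; ∂h/∂v = 12(v - 4)(v - 1)(v + 1) = 0 at v ∈ {-1, 1, 4}.
The Hessian is diagonal: diag(h_uu, h_vv). Second derivatives: h_uu(2)=-18, h_uu(4)=18; h_vv(-1)=120, h_vv(1)=-72, h_vv(4)=180.
Local maxima occur where both diagonal entries negative: (2, 1). Count: 1.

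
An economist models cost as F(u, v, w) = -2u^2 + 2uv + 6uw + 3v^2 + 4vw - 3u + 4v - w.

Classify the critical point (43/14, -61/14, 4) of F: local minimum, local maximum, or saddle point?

The Hessian is constant: H = [[-4, 2, 6], [2, 6, 4], [6, 4, 0]].
Leading principal minors: Δ₁ = -4, Δ₂ = -28, Δ₃ = -56.
The minors fit neither the all-positive nor the alternating-sign pattern, so H is indefinite: a saddle point.

saddle point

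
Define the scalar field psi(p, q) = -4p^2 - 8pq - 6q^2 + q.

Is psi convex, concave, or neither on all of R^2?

concave

psi is quadratic, so its Hessian is the constant matrix H = [[-8, -8], [-8, -12]].
det(H) = 32, tr(H) = -20.
det(H) > 0 and tr(H) < 0, so H is negative definite everywhere: concave.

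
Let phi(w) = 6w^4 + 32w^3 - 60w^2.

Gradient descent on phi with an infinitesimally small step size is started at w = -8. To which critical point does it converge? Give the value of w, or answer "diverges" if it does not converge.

-5

phi'(w) = 24w(w - 1)(w + 5), so phi'(-8) = -5184.
Gradient descent moves in the -phi' direction, i.e. w is increasing.
The nearest critical point in that direction is w = -5, where phi'' = 720 > 0 (a local minimum). The iterate converges there.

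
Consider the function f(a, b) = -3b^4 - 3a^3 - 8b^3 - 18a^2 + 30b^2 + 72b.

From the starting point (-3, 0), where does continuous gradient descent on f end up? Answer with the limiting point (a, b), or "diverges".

(-4, -1)

f is separable, so gradient descent decouples: a follows -∂f/∂a, b follows -∂f/∂b.
∂f/∂a = -9a(a + 4); at a=-3 this is 27, so a decreases.
∂f/∂b = -12(b - 2)(b + 1)(b + 3); at b=0 this is 72, so b decreases.
a converges to its nearest critical value -4 (a local min of the a-part); b converges to -1. The iterate converges to (-4, -1).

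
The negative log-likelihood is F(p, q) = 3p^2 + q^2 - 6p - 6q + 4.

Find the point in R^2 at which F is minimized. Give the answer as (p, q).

F(p,q) separates as A(p) + B(q) + 4, so its minimum is min A + min B + 4.
A'(p) = 6p - 6 vanishes at p ∈ {1}; B'(q) = 2q - 6 vanishes at q ∈ {3}.
Local minima of A (where A''>0): A(1)=-3. Local minima of B: B(3)=-9.
So the global minimum of F is A(1) + B(3) + 4 = -3 − 9 + 4 = -8, attained at (1, 3).

(1, 3)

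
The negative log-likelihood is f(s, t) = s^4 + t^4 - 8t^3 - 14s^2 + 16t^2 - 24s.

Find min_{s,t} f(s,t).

f(s,t) separates as P(s) + Q(t), so its minimum is min P + min Q.
P'(s) = 4(s - 3)(s + 1)(s + 2) vanishes at s ∈ {-2, -1, 3}; Q'(t) = 4t(t - 4)(t - 2) vanishes at t ∈ {0, 2, 4}.
Local minima of P (where P''>0): P(-2)=8, P(3)=-117. Local minima of Q: Q(0)=0, Q(4)=0.
So the global minimum of f is P(3) + Q(0) = -117 + 0 = -117, attained at (3, 0).

-117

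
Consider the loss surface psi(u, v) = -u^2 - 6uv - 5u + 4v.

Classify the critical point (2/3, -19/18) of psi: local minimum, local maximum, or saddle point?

The Hessian of psi is constant: H = [[-2, -6], [-6, 0]].
det(H) = (-2)·0 − (-6)² = -36.
Since det(H) < 0, H is indefinite and the critical point is a saddle point.

saddle point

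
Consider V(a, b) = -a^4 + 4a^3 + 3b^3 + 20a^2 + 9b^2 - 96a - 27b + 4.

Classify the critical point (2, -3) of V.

saddle point

The mixed partial ∂²V/∂a∂b is 0, so the Hessian at any point is diag(V_aa, V_bb) = diag(4(-3a^2 + 6a + 10), 18(b + 1)).
At (2, -3): H = diag(40, -36).
The eigenvalues have opposite signs, so H is indefinite: a saddle point.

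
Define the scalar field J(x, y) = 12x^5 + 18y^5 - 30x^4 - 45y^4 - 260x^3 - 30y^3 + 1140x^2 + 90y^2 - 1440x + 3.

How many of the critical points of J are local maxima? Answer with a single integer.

4

J separates as a function of x plus a function of y, so ∇J=0 decouples.
∂J/∂x = 60(x - 3)(x - 2)(x - 1)(x + 4) = 0 at x ∈ {-4, 1, 2, 3}; ∂J/∂y = 90y(y - 2)(y - 1)(y + 1) = 0 at y ∈ {-1, 0, 1, 2}.
The Hessian is diagonal: diag(J_xx, J_yy). Second derivatives: J_xx(-4)=-12600, J_xx(1)=600, J_xx(2)=-360, J_xx(3)=840; J_yy(-1)=-540, J_yy(0)=180, J_yy(1)=-180, J_yy(2)=540.
Local maxima occur where both diagonal entries negative: (-4, -1), (-4, 1), (2, -1), (2, 1). Count: 4.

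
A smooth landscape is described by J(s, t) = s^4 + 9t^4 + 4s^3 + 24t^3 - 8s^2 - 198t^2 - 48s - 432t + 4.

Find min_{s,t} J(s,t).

J(s,t) separates as P(s) + Q(t) + 4, so its minimum is min P + min Q + 4.
P'(s) = 4(s - 2)(s + 2)(s + 3) vanishes at s ∈ {-3, -2, 2}; Q'(t) = 36(t - 3)(t + 1)(t + 4) vanishes at t ∈ {-4, -1, 3}.
Local minima of P (where P''>0): P(-3)=45, P(2)=-80. Local minima of Q: Q(-4)=-672, Q(3)=-1701.
So the global minimum of J is P(2) + Q(3) + 4 = -80 − 1701 + 4 = -1777, attained at (2, 3).

-1777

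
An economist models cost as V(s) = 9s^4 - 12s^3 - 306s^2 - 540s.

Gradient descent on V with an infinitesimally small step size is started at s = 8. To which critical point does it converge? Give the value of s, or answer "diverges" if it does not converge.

V'(s) = 36(s - 5)(s + 1)(s + 3), so V'(8) = 10692.
Gradient descent moves in the -V' direction, i.e. s is decreasing.
The nearest critical point in that direction is s = 5, where V'' = 1728 > 0 (a local minimum). The iterate converges there.

5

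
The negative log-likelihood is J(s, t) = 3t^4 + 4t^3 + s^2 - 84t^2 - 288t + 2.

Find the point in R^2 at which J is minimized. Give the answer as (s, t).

J(s,t) separates as P(s) + Q(t) + 2, so its minimum is min P + min Q + 2.
P'(s) = 2s vanishes at s ∈ {0}; Q'(t) = 12(t - 4)(t + 2)(t + 3) vanishes at t ∈ {-3, -2, 4}.
Local minima of P (where P''>0): P(0)=0. Local minima of Q: Q(-3)=243, Q(4)=-1472.
So the global minimum of J is P(0) + Q(4) + 2 = 0 − 1472 + 2 = -1470, attained at (0, 4).

(0, 4)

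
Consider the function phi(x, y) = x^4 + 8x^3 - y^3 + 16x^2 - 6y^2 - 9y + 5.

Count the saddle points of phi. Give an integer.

phi separates as a function of x plus a function of y, so ∇phi=0 decouples.
∂phi/∂x = 4x(x + 2)(x + 4) = 0 at x ∈ {-4, -2, 0}; ∂phi/∂y = -3(y + 1)(y + 3) = 0 at y ∈ {-3, -1}.
The Hessian is diagonal: diag(phi_xx, phi_yy). Second derivatives: phi_xx(-4)=32, phi_xx(-2)=-16, phi_xx(0)=32; phi_yy(-3)=6, phi_yy(-1)=-6.
Saddle points occur where the two diagonal entries have opposite signs: (-4, -1), (-2, -3), (0, -1). Count: 3.

3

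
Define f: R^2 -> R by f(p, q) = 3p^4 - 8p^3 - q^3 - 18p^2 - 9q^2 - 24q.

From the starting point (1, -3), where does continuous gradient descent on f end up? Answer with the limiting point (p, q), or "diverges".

f is separable, so gradient descent decouples: p follows -∂f/∂p, q follows -∂f/∂q.
∂f/∂p = 12p(p - 3)(p + 1); at p=1 this is -48, so p increases.
∂f/∂q = -3(q + 2)(q + 4); at q=-3 this is 3, so q decreases.
p converges to its nearest critical value 3 (a local min of the p-part); q converges to -4. The iterate converges to (3, -4).

(3, -4)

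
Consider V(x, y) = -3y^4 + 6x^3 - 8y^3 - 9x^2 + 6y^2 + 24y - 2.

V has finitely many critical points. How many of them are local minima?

1

V separates as a function of x plus a function of y, so ∇V=0 decouples.
∂V/∂x = 18x(x - 1) = 0 at x ∈ {0, 1}; ∂V/∂y = -12(y - 1)(y + 1)(y + 2) = 0 at y ∈ {-2, -1, 1}.
The Hessian is diagonal: diag(V_xx, V_yy). Second derivatives: V_xx(0)=-18, V_xx(1)=18; V_yy(-2)=-36, V_yy(-1)=24, V_yy(1)=-72.
Local minima occur where both diagonal entries positive: (1, -1). Count: 1.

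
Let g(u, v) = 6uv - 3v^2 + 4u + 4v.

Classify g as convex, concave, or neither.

neither

g is quadratic, so its Hessian is the constant matrix H = [[0, 6], [6, -6]].
det(H) = -36, tr(H) = -6.
det(H) < 0, so H is indefinite: neither convex nor concave.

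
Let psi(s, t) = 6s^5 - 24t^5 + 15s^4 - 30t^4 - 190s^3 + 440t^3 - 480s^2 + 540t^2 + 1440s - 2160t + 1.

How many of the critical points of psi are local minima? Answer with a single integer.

4

psi separates as a function of s plus a function of t, so ∇psi=0 decouples.
∂psi/∂s = 30(s - 4)(s - 1)(s + 3)(s + 4) = 0 at s ∈ {-4, -3, 1, 4}; ∂psi/∂t = -120(t - 3)(t - 1)(t + 2)(t + 3) = 0 at t ∈ {-3, -2, 1, 3}.
The Hessian is diagonal: diag(psi_ss, psi_tt). Second derivatives: psi_ss(-4)=-1200, psi_ss(-3)=840, psi_ss(1)=-1800, psi_ss(4)=5040; psi_tt(-3)=2880, psi_tt(-2)=-1800, psi_tt(1)=2880, psi_tt(3)=-7200.
Local minima occur where both diagonal entries positive: (-3, -3), (-3, 1), (4, -3), (4, 1). Count: 4.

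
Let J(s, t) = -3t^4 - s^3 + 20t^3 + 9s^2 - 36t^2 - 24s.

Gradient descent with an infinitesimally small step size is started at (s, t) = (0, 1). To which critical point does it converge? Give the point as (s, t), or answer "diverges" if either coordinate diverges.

J is separable, so gradient descent decouples: s follows -∂J/∂s, t follows -∂J/∂t.
∂J/∂s = -3(s - 4)(s - 2); at s=0 this is -24, so s increases.
∂J/∂t = -12t(t - 3)(t - 2); at t=1 this is -24, so t increases.
s converges to its nearest critical value 2 (a local min of the s-part); t converges to 2. The iterate converges to (2, 2).

(2, 2)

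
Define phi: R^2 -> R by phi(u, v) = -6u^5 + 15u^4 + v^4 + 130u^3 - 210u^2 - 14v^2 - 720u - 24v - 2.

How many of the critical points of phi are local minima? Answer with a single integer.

4

phi separates as a function of u plus a function of v, so ∇phi=0 decouples.
∂phi/∂u = -30(u - 4)(u - 2)(u + 1)(u + 3) = 0 at u ∈ {-3, -1, 2, 4}; ∂phi/∂v = 4(v - 3)(v + 1)(v + 2) = 0 at v ∈ {-2, -1, 3}.
The Hessian is diagonal: diag(phi_uu, phi_vv). Second derivatives: phi_uu(-3)=2100, phi_uu(-1)=-900, phi_uu(2)=900, phi_uu(4)=-2100; phi_vv(-2)=20, phi_vv(-1)=-16, phi_vv(3)=80.
Local minima occur where both diagonal entries positive: (-3, -2), (-3, 3), (2, -2), (2, 3). Count: 4.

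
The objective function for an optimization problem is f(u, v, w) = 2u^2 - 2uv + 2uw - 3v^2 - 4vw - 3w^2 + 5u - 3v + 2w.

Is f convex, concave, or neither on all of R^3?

f is quadratic, so its Hessian is the constant matrix H = [[4, -2, 2], [-2, -6, -4], [2, -4, -6]].
Leading principal minors: 4, -28, 160.
Neither pattern holds ⇒ H is indefinite ⇒ neither convex nor concave.

neither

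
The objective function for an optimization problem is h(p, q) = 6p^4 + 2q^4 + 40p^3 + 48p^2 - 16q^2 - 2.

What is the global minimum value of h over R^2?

-290

h(p,q) separates as A(p) + B(q) − 2, so its minimum is min A + min B − 2.
A'(p) = 24p(p + 1)(p + 4) vanishes at p ∈ {-4, -1, 0}; B'(q) = 8q(q - 2)(q + 2) vanishes at q ∈ {-2, 0, 2}.
Local minima of A (where A''>0): A(-4)=-256, A(0)=0. Local minima of B: B(-2)=-32, B(2)=-32.
So the global minimum of h is A(-4) + B(-2) − 2 = -256 − 32 − 2 = -290, attained at (-4, -2).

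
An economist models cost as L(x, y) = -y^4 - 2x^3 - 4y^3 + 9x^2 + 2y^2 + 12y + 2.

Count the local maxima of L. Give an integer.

L separates as a function of x plus a function of y, so ∇L=0 decouples.
∂L/∂x = -6x(x - 3) = 0 at x ∈ {0, 3}; ∂L/∂y = -4(y - 1)(y + 1)(y + 3) = 0 at y ∈ {-3, -1, 1}.
The Hessian is diagonal: diag(L_xx, L_yy). Second derivatives: L_xx(0)=18, L_xx(3)=-18; L_yy(-3)=-32, L_yy(-1)=16, L_yy(1)=-32.
Local maxima occur where both diagonal entries negative: (3, -3), (3, 1). Count: 2.

2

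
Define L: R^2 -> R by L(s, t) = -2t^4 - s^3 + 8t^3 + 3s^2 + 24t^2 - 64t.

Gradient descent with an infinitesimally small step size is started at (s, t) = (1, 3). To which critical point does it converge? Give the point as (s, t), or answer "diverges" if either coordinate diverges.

L is separable, so gradient descent decouples: s follows -∂L/∂s, t follows -∂L/∂t.
∂L/∂s = -3s(s - 2); at s=1 this is 3, so s decreases.
∂L/∂t = -8(t - 4)(t - 1)(t + 2); at t=3 this is 80, so t decreases.
s converges to its nearest critical value 0 (a local min of the s-part); t converges to 1. The iterate converges to (0, 1).

(0, 1)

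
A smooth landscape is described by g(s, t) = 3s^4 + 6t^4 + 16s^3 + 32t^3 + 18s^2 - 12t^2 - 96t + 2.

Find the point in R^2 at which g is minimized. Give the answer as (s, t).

(-3, -4)

g(s,t) separates as P(s) + Q(t) + 2, so its minimum is min P + min Q + 2.
P'(s) = 12s(s + 1)(s + 3) vanishes at s ∈ {-3, -1, 0}; Q'(t) = 24(t - 1)(t + 1)(t + 4) vanishes at t ∈ {-4, -1, 1}.
Local minima of P (where P''>0): P(-3)=-27, P(0)=0. Local minima of Q: Q(-4)=-320, Q(1)=-70.
So the global minimum of g is P(-3) + Q(-4) + 2 = -27 − 320 + 2 = -345, attained at (-3, -4).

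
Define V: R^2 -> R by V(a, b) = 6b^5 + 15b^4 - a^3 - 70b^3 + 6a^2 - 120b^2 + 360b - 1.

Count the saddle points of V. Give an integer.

4

V separates as a function of a plus a function of b, so ∇V=0 decouples.
∂V/∂a = -3a(a - 4) = 0 at a ∈ {0, 4}; ∂V/∂b = 30(b - 2)(b - 1)(b + 2)(b + 3) = 0 at b ∈ {-3, -2, 1, 2}.
The Hessian is diagonal: diag(V_aa, V_bb). Second derivatives: V_aa(0)=12, V_aa(4)=-12; V_bb(-3)=-600, V_bb(-2)=360, V_bb(1)=-360, V_bb(2)=600.
Saddle points occur where the two diagonal entries have opposite signs: (0, -3), (0, 1), (4, -2), (4, 2). Count: 4.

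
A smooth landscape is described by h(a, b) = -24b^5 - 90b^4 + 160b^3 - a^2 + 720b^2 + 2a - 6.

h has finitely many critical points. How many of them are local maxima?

2

h separates as a function of a plus a function of b, so ∇h=0 decouples.
∂h/∂a = -2(a - 1) = 0 at a ∈ {1}; ∂h/∂b = -120b(b - 2)(b + 2)(b + 3) = 0 at b ∈ {-3, -2, 0, 2}.
The Hessian is diagonal: diag(h_aa, h_bb). Second derivatives: h_aa(1)=-2; h_bb(-3)=1800, h_bb(-2)=-960, h_bb(0)=1440, h_bb(2)=-4800.
Local maxima occur where both diagonal entries negative: (1, -2), (1, 2). Count: 2.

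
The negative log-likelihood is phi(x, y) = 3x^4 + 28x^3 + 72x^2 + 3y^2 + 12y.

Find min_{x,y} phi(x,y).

phi(x,y) separates as P(x) + Q(y), so its minimum is min P + min Q.
P'(x) = 12x(x + 3)(x + 4) vanishes at x ∈ {-4, -3, 0}; Q'(y) = 6y + 12 vanishes at y ∈ {-2}.
Local minima of P (where P''>0): P(-4)=128, P(0)=0. Local minima of Q: Q(-2)=-12.
So the global minimum of phi is P(0) + Q(-2) = 0 − 12 = -12, attained at (0, -2).

-12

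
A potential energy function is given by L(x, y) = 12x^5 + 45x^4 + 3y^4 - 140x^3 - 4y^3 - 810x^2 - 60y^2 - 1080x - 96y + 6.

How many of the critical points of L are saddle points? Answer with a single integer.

L separates as a function of x plus a function of y, so ∇L=0 decouples.
∂L/∂x = 60(x - 3)(x + 1)(x + 2)(x + 3) = 0 at x ∈ {-3, -2, -1, 3}; ∂L/∂y = 12(y - 4)(y + 1)(y + 2) = 0 at y ∈ {-2, -1, 4}.
The Hessian is diagonal: diag(L_xx, L_yy). Second derivatives: L_xx(-3)=-720, L_xx(-2)=300, L_xx(-1)=-480, L_xx(3)=7200; L_yy(-2)=72, L_yy(-1)=-60, L_yy(4)=360.
Saddle points occur where the two diagonal entries have opposite signs: (-3, -2), (-3, 4), (-2, -1), (-1, -2), (-1, 4), (3, -1). Count: 6.

6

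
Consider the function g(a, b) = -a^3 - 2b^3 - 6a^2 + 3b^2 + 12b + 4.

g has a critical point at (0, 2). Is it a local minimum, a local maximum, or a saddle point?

local maximum

The mixed partial ∂²g/∂a∂b is 0, so the Hessian at any point is diag(g_aa, g_bb) = diag(-6(a + 2), 6(-2b + 1)).
At (0, 2): H = diag(-12, -18).
Both eigenvalues are negative, so H is negative definite: a local maximum.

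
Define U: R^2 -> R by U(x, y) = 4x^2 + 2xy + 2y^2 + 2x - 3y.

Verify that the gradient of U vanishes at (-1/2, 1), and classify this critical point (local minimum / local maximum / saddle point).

∇U = (8x + 2y + 2, 2x + 4y - 3); substituting (-1/2, 1) gives ∇U = (0, 0), so (-1/2, 1) is indeed a critical point.
The Hessian of U is constant: H = [[8, 2], [2, 4]].
det(H) = 8·4 − 2² = 28.
det(H) > 0 and tr(H) = 12 > 0, so H is positive definite and the point is a local minimum.

local minimum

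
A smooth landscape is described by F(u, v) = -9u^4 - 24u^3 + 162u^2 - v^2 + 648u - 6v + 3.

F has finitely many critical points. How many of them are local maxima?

F separates as a function of u plus a function of v, so ∇F=0 decouples.
∂F/∂u = -36(u - 3)(u + 2)(u + 3) = 0 at u ∈ {-3, -2, 3}; ∂F/∂v = -2(v + 3) = 0 at v ∈ {-3}.
The Hessian is diagonal: diag(F_uu, F_vv). Second derivatives: F_uu(-3)=-216, F_uu(-2)=180, F_uu(3)=-1080; F_vv(-3)=-2.
Local maxima occur where both diagonal entries negative: (-3, -3), (3, -3). Count: 2.

2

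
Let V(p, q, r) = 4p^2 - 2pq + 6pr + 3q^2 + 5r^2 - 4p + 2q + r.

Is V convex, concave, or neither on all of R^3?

V is quadratic, so its Hessian is the constant matrix H = [[8, -2, 6], [-2, 6, 0], [6, 0, 10]].
Leading principal minors: 8, 44, 224.
All positive ⇒ H ≻ 0 ⇒ convex.

convex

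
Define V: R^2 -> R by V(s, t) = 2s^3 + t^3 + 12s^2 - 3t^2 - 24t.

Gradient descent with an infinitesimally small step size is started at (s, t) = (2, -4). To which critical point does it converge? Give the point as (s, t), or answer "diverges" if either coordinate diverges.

V is separable, so gradient descent decouples: s follows -∂V/∂s, t follows -∂V/∂t.
∂V/∂s = 6s(s + 4); at s=2 this is 72, so s decreases.
∂V/∂t = 3(t - 4)(t + 2); at t=-4 this is 48, so t decreases.
The t-coordinate has no critical point in that direction and runs off to infinity.

diverges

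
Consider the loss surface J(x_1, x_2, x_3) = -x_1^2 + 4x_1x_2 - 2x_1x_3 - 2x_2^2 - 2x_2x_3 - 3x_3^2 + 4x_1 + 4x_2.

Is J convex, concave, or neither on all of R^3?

neither

J is quadratic, so its Hessian is the constant matrix H = [[-2, 4, -2], [4, -4, -2], [-2, -2, -6]].
Leading principal minors: -2, -8, 104.
Neither pattern holds ⇒ H is indefinite ⇒ neither convex nor concave.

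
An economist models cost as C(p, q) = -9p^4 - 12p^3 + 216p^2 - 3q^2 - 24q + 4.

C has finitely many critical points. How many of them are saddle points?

1

C separates as a function of p plus a function of q, so ∇C=0 decouples.
∂C/∂p = -36p(p - 3)(p + 4) = 0 at p ∈ {-4, 0, 3}; ∂C/∂q = -6(q + 4) = 0 at q ∈ {-4}.
The Hessian is diagonal: diag(C_pp, C_qq). Second derivatives: C_pp(-4)=-1008, C_pp(0)=432, C_pp(3)=-756; C_qq(-4)=-6.
Saddle points occur where the two diagonal entries have opposite signs: (0, -4). Count: 1.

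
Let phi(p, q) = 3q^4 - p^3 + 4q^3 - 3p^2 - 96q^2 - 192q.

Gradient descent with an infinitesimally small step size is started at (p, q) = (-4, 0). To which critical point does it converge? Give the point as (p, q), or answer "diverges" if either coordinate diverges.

phi is separable, so gradient descent decouples: p follows -∂phi/∂p, q follows -∂phi/∂q.
∂phi/∂p = -3p(p + 2); at p=-4 this is -24, so p increases.
∂phi/∂q = 12(q - 4)(q + 1)(q + 4); at q=0 this is -192, so q increases.
p converges to its nearest critical value -2 (a local min of the p-part); q converges to 4. The iterate converges to (-2, 4).

(-2, 4)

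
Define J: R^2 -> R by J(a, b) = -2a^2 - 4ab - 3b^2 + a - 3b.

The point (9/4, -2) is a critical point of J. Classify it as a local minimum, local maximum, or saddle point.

local maximum

The Hessian of J is constant: H = [[-4, -4], [-4, -6]].
det(H) = (-4)·(-6) − (-4)² = 8.
det(H) > 0 and tr(H) = -10 < 0, so H is negative definite and the point is a local maximum.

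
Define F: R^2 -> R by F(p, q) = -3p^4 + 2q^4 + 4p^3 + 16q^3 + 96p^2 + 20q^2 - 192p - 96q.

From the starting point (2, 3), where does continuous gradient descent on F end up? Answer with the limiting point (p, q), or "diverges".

(1, 1)

F is separable, so gradient descent decouples: p follows -∂F/∂p, q follows -∂F/∂q.
∂F/∂p = -12(p - 4)(p - 1)(p + 4); at p=2 this is 144, so p decreases.
∂F/∂q = 8(q - 1)(q + 3)(q + 4); at q=3 this is 672, so q decreases.
p converges to its nearest critical value 1 (a local min of the p-part); q converges to 1. The iterate converges to (1, 1).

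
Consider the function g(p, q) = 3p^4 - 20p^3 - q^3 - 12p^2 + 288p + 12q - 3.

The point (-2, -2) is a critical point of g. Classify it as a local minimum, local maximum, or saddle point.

local minimum

The mixed partial ∂²g/∂p∂q is 0, so the Hessian at any point is diag(g_pp, g_qq) = diag(12(3p^2 - 10p - 2), -6q).
At (-2, -2): H = diag(360, 12).
Both eigenvalues are positive, so H is positive definite: a local minimum.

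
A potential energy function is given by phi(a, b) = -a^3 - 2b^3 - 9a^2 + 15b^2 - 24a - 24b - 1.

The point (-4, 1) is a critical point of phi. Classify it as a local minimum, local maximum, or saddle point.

The mixed partial ∂²phi/∂a∂b is 0, so the Hessian at any point is diag(phi_aa, phi_bb) = diag(-6(a + 3), 6(-2b + 5)).
At (-4, 1): H = diag(6, 18).
Both eigenvalues are positive, so H is positive definite: a local minimum.

local minimum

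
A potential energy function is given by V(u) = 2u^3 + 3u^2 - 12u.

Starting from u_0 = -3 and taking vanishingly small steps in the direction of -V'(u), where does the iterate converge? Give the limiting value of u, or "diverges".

V'(u) = 6(u - 1)(u + 2), so V'(-3) = 24.
Gradient descent moves in the -V' direction, i.e. u is decreasing.
There is no critical point below u=-3, and V' keeps the same sign, so the iterate runs off to −∞.

diverges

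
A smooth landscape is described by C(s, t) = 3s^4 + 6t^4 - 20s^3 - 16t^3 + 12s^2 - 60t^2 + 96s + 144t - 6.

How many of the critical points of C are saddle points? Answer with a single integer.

4

C separates as a function of s plus a function of t, so ∇C=0 decouples.
∂C/∂s = 12(s - 4)(s - 2)(s + 1) = 0 at s ∈ {-1, 2, 4}; ∂C/∂t = 24(t - 3)(t - 1)(t + 2) = 0 at t ∈ {-2, 1, 3}.
The Hessian is diagonal: diag(C_ss, C_tt). Second derivatives: C_ss(-1)=180, C_ss(2)=-72, C_ss(4)=120; C_tt(-2)=360, C_tt(1)=-144, C_tt(3)=240.
Saddle points occur where the two diagonal entries have opposite signs: (-1, 1), (2, -2), (2, 3), (4, 1). Count: 4.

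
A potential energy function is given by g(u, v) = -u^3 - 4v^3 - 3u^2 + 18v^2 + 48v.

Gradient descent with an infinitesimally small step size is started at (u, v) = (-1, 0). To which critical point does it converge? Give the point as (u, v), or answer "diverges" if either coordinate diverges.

(-2, -1)

g is separable, so gradient descent decouples: u follows -∂g/∂u, v follows -∂g/∂v.
∂g/∂u = -3u(u + 2); at u=-1 this is 3, so u decreases.
∂g/∂v = -12(v - 4)(v + 1); at v=0 this is 48, so v decreases.
u converges to its nearest critical value -2 (a local min of the u-part); v converges to -1. The iterate converges to (-2, -1).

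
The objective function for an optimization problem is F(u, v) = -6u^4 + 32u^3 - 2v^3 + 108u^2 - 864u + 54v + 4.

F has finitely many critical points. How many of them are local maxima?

2

F separates as a function of u plus a function of v, so ∇F=0 decouples.
∂F/∂u = -24(u - 4)(u - 3)(u + 3) = 0 at u ∈ {-3, 3, 4}; ∂F/∂v = -6(v - 3)(v + 3) = 0 at v ∈ {-3, 3}.
The Hessian is diagonal: diag(F_uu, F_vv). Second derivatives: F_uu(-3)=-1008, F_uu(3)=144, F_uu(4)=-168; F_vv(-3)=36, F_vv(3)=-36.
Local maxima occur where both diagonal entries negative: (-3, 3), (4, 3). Count: 2.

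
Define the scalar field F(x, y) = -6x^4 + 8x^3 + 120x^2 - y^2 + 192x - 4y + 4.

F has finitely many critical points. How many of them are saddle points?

F separates as a function of x plus a function of y, so ∇F=0 decouples.
∂F/∂x = -24(x - 4)(x + 1)(x + 2) = 0 at x ∈ {-2, -1, 4}; ∂F/∂y = -2(y + 2) = 0 at y ∈ {-2}.
The Hessian is diagonal: diag(F_xx, F_yy). Second derivatives: F_xx(-2)=-144, F_xx(-1)=120, F_xx(4)=-720; F_yy(-2)=-2.
Saddle points occur where the two diagonal entries have opposite signs: (-1, -2). Count: 1.

1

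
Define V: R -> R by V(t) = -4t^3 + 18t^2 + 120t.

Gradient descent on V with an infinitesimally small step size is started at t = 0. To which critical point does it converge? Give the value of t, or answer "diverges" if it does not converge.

V'(t) = -12(t - 5)(t + 2), so V'(0) = 120.
Gradient descent moves in the -V' direction, i.e. t is decreasing.
The nearest critical point in that direction is t = -2, where V'' = 84 > 0 (a local minimum). The iterate converges there.

-2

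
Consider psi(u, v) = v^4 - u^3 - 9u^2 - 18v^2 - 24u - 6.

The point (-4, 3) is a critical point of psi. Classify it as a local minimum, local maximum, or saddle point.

The mixed partial ∂²psi/∂u∂v is 0, so the Hessian at any point is diag(psi_uu, psi_vv) = diag(-6(u + 3), 12(v^2 - 3)).
At (-4, 3): H = diag(6, 72).
Both eigenvalues are positive, so H is positive definite: a local minimum.

local minimum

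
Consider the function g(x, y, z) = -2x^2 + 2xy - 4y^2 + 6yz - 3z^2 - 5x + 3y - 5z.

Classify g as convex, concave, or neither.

concave

g is quadratic, so its Hessian is the constant matrix H = [[-4, 2, 0], [2, -8, 6], [0, 6, -6]].
Leading principal minors: -4, 28, -24.
Signs alternate −, +, − ⇒ H ≺ 0 ⇒ concave.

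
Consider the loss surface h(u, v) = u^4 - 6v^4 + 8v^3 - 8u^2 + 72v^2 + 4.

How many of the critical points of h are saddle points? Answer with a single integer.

5

h separates as a function of u plus a function of v, so ∇h=0 decouples.
∂h/∂u = 4u(u - 2)(u + 2) = 0 at u ∈ {-2, 0, 2}; ∂h/∂v = -24v(v - 3)(v + 2) = 0 at v ∈ {-2, 0, 3}.
The Hessian is diagonal: diag(h_uu, h_vv). Second derivatives: h_uu(-2)=32, h_uu(0)=-16, h_uu(2)=32; h_vv(-2)=-240, h_vv(0)=144, h_vv(3)=-360.
Saddle points occur where the two diagonal entries have opposite signs: (-2, -2), (-2, 3), (0, 0), (2, -2), (2, 3). Count: 5.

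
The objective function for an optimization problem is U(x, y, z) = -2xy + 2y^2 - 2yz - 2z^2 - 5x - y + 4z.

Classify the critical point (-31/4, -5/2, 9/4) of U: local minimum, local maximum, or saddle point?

saddle point

The Hessian is constant: H = [[0, -2, 0], [-2, 4, -2], [0, -2, -4]].
Leading principal minors: Δ₁ = 0, Δ₂ = -4, Δ₃ = 16.
The minors fit neither the all-positive nor the alternating-sign pattern, so H is indefinite: a saddle point.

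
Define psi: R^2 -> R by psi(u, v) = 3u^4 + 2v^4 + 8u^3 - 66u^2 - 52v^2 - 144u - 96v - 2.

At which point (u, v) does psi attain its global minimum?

(3, 4)

psi(u,v) separates as P(u) + Q(v) − 2, so its minimum is min P + min Q − 2.
P'(u) = 12(u - 3)(u + 1)(u + 4) vanishes at u ∈ {-4, -1, 3}; Q'(v) = 8(v - 4)(v + 1)(v + 3) vanishes at v ∈ {-3, -1, 4}.
Local minima of P (where P''>0): P(-4)=-224, P(3)=-567. Local minima of Q: Q(-3)=-18, Q(4)=-704.
So the global minimum of psi is P(3) + Q(4) − 2 = -567 − 704 − 2 = -1273, attained at (3, 4).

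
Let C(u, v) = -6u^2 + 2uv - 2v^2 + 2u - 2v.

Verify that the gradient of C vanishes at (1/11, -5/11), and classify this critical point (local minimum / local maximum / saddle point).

local maximum

∇C = (-12u + 2v + 2, 2u - 4v - 2); substituting (1/11, -5/11) gives ∇C = (0, 0), so (1/11, -5/11) is indeed a critical point.
The Hessian of C is constant: H = [[-12, 2], [2, -4]].
det(H) = (-12)·(-4) − 2² = 44.
det(H) > 0 and tr(H) = -16 < 0, so H is negative definite and the point is a local maximum.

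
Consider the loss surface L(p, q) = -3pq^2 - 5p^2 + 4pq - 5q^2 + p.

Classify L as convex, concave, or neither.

The term -3pq^2 is cubic, so the Hessian is not constant.
∂²L/∂q² = -6p - 10, which takes both signs as p varies (negative for sufficiently large p). A diagonal entry of the Hessian changing sign means the Hessian is neither positive- nor negative-semidefinite on all of R^2.

neither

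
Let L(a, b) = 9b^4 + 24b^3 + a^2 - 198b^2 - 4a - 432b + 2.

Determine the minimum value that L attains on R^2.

L(a,b) separates as P(a) + Q(b) + 2, so its minimum is min P + min Q + 2.
P'(a) = 2a - 4 vanishes at a ∈ {2}; Q'(b) = 36(b - 3)(b + 1)(b + 4) vanishes at b ∈ {-4, -1, 3}.
Local minima of P (where P''>0): P(2)=-4. Local minima of Q: Q(-4)=-672, Q(3)=-1701.
So the global minimum of L is P(2) + Q(3) + 2 = -4 − 1701 + 2 = -1703, attained at (2, 3).

-1703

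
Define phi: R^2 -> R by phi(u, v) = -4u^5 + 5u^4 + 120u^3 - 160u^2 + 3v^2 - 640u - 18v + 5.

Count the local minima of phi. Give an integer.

phi separates as a function of u plus a function of v, so ∇phi=0 decouples.
∂phi/∂u = -20(u - 4)(u - 2)(u + 1)(u + 4) = 0 at u ∈ {-4, -1, 2, 4}; ∂phi/∂v = 6(v - 3) = 0 at v ∈ {3}.
The Hessian is diagonal: diag(phi_uu, phi_vv). Second derivatives: phi_uu(-4)=2880, phi_uu(-1)=-900, phi_uu(2)=720, phi_uu(4)=-1600; phi_vv(3)=6.
Local minima occur where both diagonal entries positive: (-4, 3), (2, 3). Count: 2.

2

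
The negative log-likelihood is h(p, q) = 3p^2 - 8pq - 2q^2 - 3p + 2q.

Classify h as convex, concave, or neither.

neither

h is quadratic, so its Hessian is the constant matrix H = [[6, -8], [-8, -4]].
det(H) = -88, tr(H) = 2.
det(H) < 0, so H is indefinite: neither convex nor concave.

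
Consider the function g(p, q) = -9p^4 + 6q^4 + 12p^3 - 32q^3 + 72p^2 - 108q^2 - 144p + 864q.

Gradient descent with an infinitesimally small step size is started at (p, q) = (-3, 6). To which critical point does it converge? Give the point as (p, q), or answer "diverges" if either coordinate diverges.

g is separable, so gradient descent decouples: p follows -∂g/∂p, q follows -∂g/∂q.
∂g/∂p = -36(p - 2)(p - 1)(p + 2); at p=-3 this is 720, so p decreases.
∂g/∂q = 24(q - 4)(q - 3)(q + 3); at q=6 this is 1296, so q decreases.
The p-coordinate has no critical point in that direction and runs off to infinity.

diverges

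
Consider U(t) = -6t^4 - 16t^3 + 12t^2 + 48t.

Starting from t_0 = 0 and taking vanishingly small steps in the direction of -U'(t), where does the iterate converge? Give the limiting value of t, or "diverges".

-1

U'(t) = -24(t - 1)(t + 1)(t + 2), so U'(0) = 48.
Gradient descent moves in the -U' direction, i.e. t is decreasing.
The nearest critical point in that direction is t = -1, where U'' = 48 > 0 (a local minimum). The iterate converges there.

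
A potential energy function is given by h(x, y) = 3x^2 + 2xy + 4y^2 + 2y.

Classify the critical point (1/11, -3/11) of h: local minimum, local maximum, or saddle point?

The Hessian of h is constant: H = [[6, 2], [2, 8]].
det(H) = 6·8 − 2² = 44.
det(H) > 0 and tr(H) = 14 > 0, so H is positive definite and the point is a local minimum.

local minimum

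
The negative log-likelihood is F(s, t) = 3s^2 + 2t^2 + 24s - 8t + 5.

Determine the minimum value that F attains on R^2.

-51

F(s,t) separates as P(s) + Q(t) + 5, so its minimum is min P + min Q + 5.
P'(s) = 6s + 24 vanishes at s ∈ {-4}; Q'(t) = 4(t - 2) vanishes at t ∈ {2}.
Local minima of P (where P''>0): P(-4)=-48. Local minima of Q: Q(2)=-8.
So the global minimum of F is P(-4) + Q(2) + 5 = -48 − 8 + 5 = -51, attained at (-4, 2).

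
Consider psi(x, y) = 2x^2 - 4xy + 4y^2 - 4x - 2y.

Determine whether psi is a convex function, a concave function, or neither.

convex

psi is quadratic, so its Hessian is the constant matrix H = [[4, -4], [-4, 8]].
det(H) = 16, tr(H) = 12.
det(H) > 0 and tr(H) > 0, so H is positive definite everywhere: convex.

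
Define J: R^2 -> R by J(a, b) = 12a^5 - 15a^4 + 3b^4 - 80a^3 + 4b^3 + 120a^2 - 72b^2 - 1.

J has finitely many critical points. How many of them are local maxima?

J separates as a function of a plus a function of b, so ∇J=0 decouples.
∂J/∂a = 60a(a - 2)(a - 1)(a + 2) = 0 at a ∈ {-2, 0, 1, 2}; ∂J/∂b = 12b(b - 3)(b + 4) = 0 at b ∈ {-4, 0, 3}.
The Hessian is diagonal: diag(J_aa, J_bb). Second derivatives: J_aa(-2)=-1440, J_aa(0)=240, J_aa(1)=-180, J_aa(2)=480; J_bb(-4)=336, J_bb(0)=-144, J_bb(3)=252.
Local maxima occur where both diagonal entries negative: (-2, 0), (1, 0). Count: 2.

2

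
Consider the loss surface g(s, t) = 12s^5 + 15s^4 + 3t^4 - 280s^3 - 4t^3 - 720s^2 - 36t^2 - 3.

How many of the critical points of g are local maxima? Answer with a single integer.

2

g separates as a function of s plus a function of t, so ∇g=0 decouples.
∂g/∂s = 60s(s - 4)(s + 2)(s + 3) = 0 at s ∈ {-3, -2, 0, 4}; ∂g/∂t = 12t(t - 3)(t + 2) = 0 at t ∈ {-2, 0, 3}.
The Hessian is diagonal: diag(g_ss, g_tt). Second derivatives: g_ss(-3)=-1260, g_ss(-2)=720, g_ss(0)=-1440, g_ss(4)=10080; g_tt(-2)=120, g_tt(0)=-72, g_tt(3)=180.
Local maxima occur where both diagonal entries negative: (-3, 0), (0, 0). Count: 2.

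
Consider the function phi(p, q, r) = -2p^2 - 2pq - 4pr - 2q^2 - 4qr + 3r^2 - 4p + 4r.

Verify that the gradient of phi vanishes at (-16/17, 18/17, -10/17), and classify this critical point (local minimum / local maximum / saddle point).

∇phi = (-4p - 2q - 4r - 4, -2p - 4q - 4r, -4p - 4q + 6r + 4); substituting (-16/17, 18/17, -10/17) gives ∇phi = (0, 0, 0), so (-16/17, 18/17, -10/17) is indeed a critical point.
The Hessian is constant: H = [[-4, -2, -4], [-2, -4, -4], [-4, -4, 6]].
Leading principal minors: Δ₁ = -4, Δ₂ = 12, Δ₃ = 136.
The minors fit neither the all-positive nor the alternating-sign pattern, so H is indefinite: a saddle point.

saddle point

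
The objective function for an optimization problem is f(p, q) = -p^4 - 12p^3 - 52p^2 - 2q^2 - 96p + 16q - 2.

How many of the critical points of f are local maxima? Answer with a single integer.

2

f separates as a function of p plus a function of q, so ∇f=0 decouples.
∂f/∂p = -4(p + 2)(p + 3)(p + 4) = 0 at p ∈ {-4, -3, -2}; ∂f/∂q = -4(q - 4) = 0 at q ∈ {4}.
The Hessian is diagonal: diag(f_pp, f_qq). Second derivatives: f_pp(-4)=-8, f_pp(-3)=4, f_pp(-2)=-8; f_qq(4)=-4.
Local maxima occur where both diagonal entries negative: (-4, 4), (-2, 4). Count: 2.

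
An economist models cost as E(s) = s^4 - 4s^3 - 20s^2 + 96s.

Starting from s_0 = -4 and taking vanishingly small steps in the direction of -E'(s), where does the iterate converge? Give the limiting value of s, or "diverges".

-3

E'(s) = 4(s - 4)(s - 2)(s + 3), so E'(-4) = -192.
Gradient descent moves in the -E' direction, i.e. s is increasing.
The nearest critical point in that direction is s = -3, where E'' = 140 > 0 (a local minimum). The iterate converges there.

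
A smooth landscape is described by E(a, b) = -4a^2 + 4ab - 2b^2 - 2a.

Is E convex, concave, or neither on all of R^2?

concave

E is quadratic, so its Hessian is the constant matrix H = [[-8, 4], [4, -4]].
det(H) = 16, tr(H) = -12.
det(H) > 0 and tr(H) < 0, so H is negative definite everywhere: concave.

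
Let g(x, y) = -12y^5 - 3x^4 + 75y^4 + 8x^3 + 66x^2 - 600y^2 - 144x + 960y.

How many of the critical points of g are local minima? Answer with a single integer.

2

g separates as a function of x plus a function of y, so ∇g=0 decouples.
∂g/∂x = -12(x - 4)(x - 1)(x + 3) = 0 at x ∈ {-3, 1, 4}; ∂g/∂y = -60(y - 4)(y - 2)(y - 1)(y + 2) = 0 at y ∈ {-2, 1, 2, 4}.
The Hessian is diagonal: diag(g_xx, g_yy). Second derivatives: g_xx(-3)=-336, g_xx(1)=144, g_xx(4)=-252; g_yy(-2)=4320, g_yy(1)=-540, g_yy(2)=480, g_yy(4)=-2160.
Local minima occur where both diagonal entries positive: (1, -2), (1, 2). Count: 2.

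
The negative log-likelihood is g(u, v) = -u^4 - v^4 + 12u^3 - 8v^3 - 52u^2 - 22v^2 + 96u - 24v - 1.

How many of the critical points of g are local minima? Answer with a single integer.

1

g separates as a function of u plus a function of v, so ∇g=0 decouples.
∂g/∂u = -4(u - 4)(u - 3)(u - 2) = 0 at u ∈ {2, 3, 4}; ∂g/∂v = -4(v + 1)(v + 2)(v + 3) = 0 at v ∈ {-3, -2, -1}.
The Hessian is diagonal: diag(g_uu, g_vv). Second derivatives: g_uu(2)=-8, g_uu(3)=4, g_uu(4)=-8; g_vv(-3)=-8, g_vv(-2)=4, g_vv(-1)=-8.
Local minima occur where both diagonal entries positive: (3, -2). Count: 1.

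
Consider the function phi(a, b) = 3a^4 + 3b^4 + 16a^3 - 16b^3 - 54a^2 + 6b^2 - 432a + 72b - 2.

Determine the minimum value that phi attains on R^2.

-1156

phi(a,b) separates as P(a) + Q(b) − 2, so its minimum is min P + min Q − 2.
P'(a) = 12(a - 3)(a + 3)(a + 4) vanishes at a ∈ {-4, -3, 3}; Q'(b) = 12(b - 3)(b - 2)(b + 1) vanishes at b ∈ {-1, 2, 3}.
Local minima of P (where P''>0): P(-4)=608, P(3)=-1107. Local minima of Q: Q(-1)=-47, Q(3)=81.
So the global minimum of phi is P(3) + Q(-1) − 2 = -1107 − 47 − 2 = -1156, attained at (3, -1).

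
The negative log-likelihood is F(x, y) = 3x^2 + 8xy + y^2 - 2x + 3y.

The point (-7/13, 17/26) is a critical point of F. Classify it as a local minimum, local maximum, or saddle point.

saddle point

The Hessian of F is constant: H = [[6, 8], [8, 2]].
det(H) = 6·2 − 8² = -52.
Since det(H) < 0, H is indefinite and the critical point is a saddle point.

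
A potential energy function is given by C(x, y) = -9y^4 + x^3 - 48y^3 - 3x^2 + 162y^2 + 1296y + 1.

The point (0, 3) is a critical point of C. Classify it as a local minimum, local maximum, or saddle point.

The mixed partial ∂²C/∂x∂y is 0, so the Hessian at any point is diag(C_xx, C_yy) = diag(6(x - 1), 36(-3y^2 - 8y + 9)).
At (0, 3): H = diag(-6, -1512).
Both eigenvalues are negative, so H is negative definite: a local maximum.

local maximum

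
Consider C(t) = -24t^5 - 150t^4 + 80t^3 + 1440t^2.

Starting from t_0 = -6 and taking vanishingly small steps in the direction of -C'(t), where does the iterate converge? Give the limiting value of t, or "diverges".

-4

C'(t) = -120t(t - 2)(t + 3)(t + 4), so C'(-6) = -34560.
Gradient descent moves in the -C' direction, i.e. t is increasing.
The nearest critical point in that direction is t = -4, where C'' = 2880 > 0 (a local minimum). The iterate converges there.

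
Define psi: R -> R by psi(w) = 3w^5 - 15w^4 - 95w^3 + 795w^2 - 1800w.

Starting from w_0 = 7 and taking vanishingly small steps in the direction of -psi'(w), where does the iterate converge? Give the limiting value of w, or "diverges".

psi'(w) = 15(w - 4)(w - 3)(w - 2)(w + 5), so psi'(7) = 10800.
Gradient descent moves in the -psi' direction, i.e. w is decreasing.
The nearest critical point in that direction is w = 4, where psi'' = 270 > 0 (a local minimum). The iterate converges there.

4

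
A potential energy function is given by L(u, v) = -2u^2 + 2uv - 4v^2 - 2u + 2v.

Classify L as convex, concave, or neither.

L is quadratic, so its Hessian is the constant matrix H = [[-4, 2], [2, -8]].
det(H) = 28, tr(H) = -12.
det(H) > 0 and tr(H) < 0, so H is negative definite everywhere: concave.

concave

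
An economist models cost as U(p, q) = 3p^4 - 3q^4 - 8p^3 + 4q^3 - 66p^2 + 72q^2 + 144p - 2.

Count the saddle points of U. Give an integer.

5

U separates as a function of p plus a function of q, so ∇U=0 decouples.
∂U/∂p = 12(p - 4)(p - 1)(p + 3) = 0 at p ∈ {-3, 1, 4}; ∂U/∂q = -12q(q - 4)(q + 3) = 0 at q ∈ {-3, 0, 4}.
The Hessian is diagonal: diag(U_pp, U_qq). Second derivatives: U_pp(-3)=336, U_pp(1)=-144, U_pp(4)=252; U_qq(-3)=-252, U_qq(0)=144, U_qq(4)=-336.
Saddle points occur where the two diagonal entries have opposite signs: (-3, -3), (-3, 4), (1, 0), (4, -3), (4, 4). Count: 5.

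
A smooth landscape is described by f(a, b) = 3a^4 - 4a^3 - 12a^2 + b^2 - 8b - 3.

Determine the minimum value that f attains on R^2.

f(a,b) separates as P(a) + Q(b) − 3, so its minimum is min P + min Q − 3.
P'(a) = 12a(a - 2)(a + 1) vanishes at a ∈ {-1, 0, 2}; Q'(b) = 2b - 8 vanishes at b ∈ {4}.
Local minima of P (where P''>0): P(-1)=-5, P(2)=-32. Local minima of Q: Q(4)=-16.
So the global minimum of f is P(2) + Q(4) − 3 = -32 − 16 − 3 = -51, attained at (2, 4).

-51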